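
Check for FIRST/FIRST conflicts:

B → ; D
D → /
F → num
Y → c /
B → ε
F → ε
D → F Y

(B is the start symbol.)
A FIRST/FIRST conflict occurs when two productions N → α and N → β for the same non-terminal have FIRST(α) ∩ FIRST(β) ≠ ∅ (with ε ∈ FIRST of a nullable right-hand side, so two nullable alternatives also conflict).

FIRST sets of the non-terminals at (or reachable through a nullable prefix from) the front of some alternative:
  FIRST(F) = { 'num', ε }
  FIRST(Y) = { 'c' }

Productions for B:
  B → ; D: FIRST = { ';' }
  B → ε: FIRST = { ε }
Productions for D:
  D → /: FIRST = { '/' }
  D → F Y: FIRST = { 'c', 'num' }
Productions for F:
  F → num: FIRST = { 'num' }
  F → ε: FIRST = { ε }
Y has only one production, so no FIRST/FIRST conflict is possible there.

All alternatives of each non-terminal have pairwise disjoint FIRST sets.

Answer: No FIRST/FIRST conflicts.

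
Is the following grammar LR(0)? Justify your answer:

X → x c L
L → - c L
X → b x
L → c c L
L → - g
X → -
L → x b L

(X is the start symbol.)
A grammar is LR(0) if no state in the canonical LR(0) collection has:
  - both a shift item (dot before a terminal) and a complete item (shift-reduce conflict), or
  - two or more complete items (reduce-reduce conflict; the accept item [X' → X .] counts as a complete item here).

Augment with X' → X and build the canonical LR(0) collection (I0 = CLOSURE({[X' → . X]}), then GOTO on every symbol after a dot until no new states appear). It has 18 states:
  I0: { [X → . -], [X → . b x], [X → . x c L], [X' → . X] }  — shift
  I1: { [X → - .] }  — reduce
  I2: { [X' → X .] }  — accept
  I3: { [X → b . x] }  — shift
  I4: { [X → x . c L] }  — shift
  I5: { [L → . - c L], [L → . - g], [L → . c c L], [L → . x b L], [X → x c . L] }  — shift
  I6: { [L → - . c L], [L → - . g] }  — shift
  I7: { [X → x c L .] }  — reduce
  I8: { [L → c . c L] }  — shift
  I9: { [L → x . b L] }  — shift
  I10: { [L → . - c L], [L → . - g], [L → . c c L], [L → . x b L], [L → x b . L] }  — shift
  I11: { [L → x b L .] }  — reduce
  I12: { [L → . - c L], [L → . - g], [L → . c c L], [L → . x b L], [L → c c . L] }  — shift
  I13: { [L → c c L .] }  — reduce
  I14: { [L → - c . L], [L → . - c L], [L → . - g], [L → . c c L], [L → . x b L] }  — shift
  I15: { [L → - g .] }  — reduce
  I16: { [L → - c L .] }  — reduce
  I17: { [X → b x .] }  — reduce

Every state is either a pure shift/goto state or contains exactly one complete item and nothing to shift — no conflicts. The grammar is LR(0).

Answer: Yes, the grammar is LR(0)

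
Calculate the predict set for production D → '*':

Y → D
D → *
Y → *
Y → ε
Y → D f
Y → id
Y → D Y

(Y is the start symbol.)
PREDICT(D → '*') = (FIRST(RHS) \ {ε}) ∪ (FOLLOW(D) if ε ∈ FIRST(RHS), i.e. RHS ⇒* ε)
FIRST('*') = { '*' }
ε ∉ FIRST('*'), so FOLLOW(D) is not added.
PREDICT(D → '*') = { '*' }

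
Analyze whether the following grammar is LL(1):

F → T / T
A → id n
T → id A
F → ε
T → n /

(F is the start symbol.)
Yes, the grammar is LL(1).

A grammar is LL(1) if for each non-terminal N with multiple productions, the predict sets of those productions are pairwise disjoint, where PREDICT(N → α) = (FIRST(α) \ {ε}) ∪ (FOLLOW(N) if α ⇒* ε).

Relevant sets:
  FIRST(T) = { 'id', 'n' }
  FOLLOW(F) = { $ }

For F:
  PREDICT(F → T '/' T) = { 'id', 'n' }
  PREDICT(F → ε) = { $ }
For T:
  PREDICT(T → id A) = { 'id' }
  PREDICT(T → n '/') = { 'n' }
A has a single production, so nothing to check there.

All predict sets are disjoint. The grammar IS LL(1).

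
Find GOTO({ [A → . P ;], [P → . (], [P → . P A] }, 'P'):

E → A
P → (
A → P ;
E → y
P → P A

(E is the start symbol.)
{ [A → . P ;], [A → P . ;], [P → . (], [P → . P A], [P → P . A] }

GOTO(I, 'P') = CLOSURE({ [A → αX.β] : [A → α.Xβ] ∈ I, X = 'P' })

Items with dot before 'P', with the dot advanced:
  [A → . P ;] → [A → P . ;]
  [P → . P A] → [P → P . A]
Closure of the advanced items:
  [P → P . A] has the dot before A: add [A → . P ;]
  [A → . P ;] has the dot before P: add [P → . (], [P → . P A]

GOTO = { [A → . P ;], [A → P . ;], [P → . (], [P → . P A], [P → P . A] }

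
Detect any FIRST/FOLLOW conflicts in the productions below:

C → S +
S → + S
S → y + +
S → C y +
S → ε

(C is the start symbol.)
Nullable non-terminals: S.
FIRST sets used below: FIRST(C) = { '+', 'y' }

S: nullable alternative(s) S → ε; FOLLOW(S) = { '+' }
  S → + S: FIRST \ {ε} = { '+' } — overlaps FOLLOW(S) on { '+' }: CONFLICT
  S → y + +: FIRST \ {ε} = { 'y' } — disjoint from FOLLOW(S)
  S → C y +: FIRST \ {ε} = { '+', 'y' } — overlaps FOLLOW(S) on { '+' }: CONFLICT
  S → ε: FIRST \ {ε} = { } — this is the only nullable alternative, skip

C has no nullable alternative, so no FIRST/FOLLOW check is needed there.

So the grammar has 2 FIRST/FOLLOW conflicts (marked CONFLICT above).

Answer: Yes. S → '+' S with FOLLOW(S) on { '+' }; S → C y '+' with FOLLOW(S) on { '+' }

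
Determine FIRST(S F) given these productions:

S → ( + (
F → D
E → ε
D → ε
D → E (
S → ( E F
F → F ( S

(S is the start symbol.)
FIRST sets of the non-terminals involved (from the grammar, by fixed-point iteration):
  FIRST(S) = { '(' }

To compute FIRST(S F), process the symbols left to right:
Symbol S is a non-terminal. Add FIRST(S) \ {ε} = { '(' }
S is not nullable (ε ∉ FIRST(S)), so stop here.
FIRST(S F) = { '(' }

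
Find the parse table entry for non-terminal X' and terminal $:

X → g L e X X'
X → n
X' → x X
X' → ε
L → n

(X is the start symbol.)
To find M[X', $], we find productions for X' where $ is in the predict set (PREDICT(N → α) = (FIRST(α) \ {ε}) ∪ (FOLLOW(N) if α ⇒* ε)).

Relevant sets:
  FOLLOW(X') = { $, 'x' }

X' → x X: PREDICT = { 'x' }
X' → ε: PREDICT = { $, 'x' }
  $ is in predict set, so this production goes in M[X', $]

M[X', $] = X' → ε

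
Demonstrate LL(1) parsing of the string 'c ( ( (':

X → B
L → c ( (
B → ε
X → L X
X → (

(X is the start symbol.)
LL(1) parsing maintains a stack (initially the start symbol over $) and the input. At each step: if the stack top is a terminal, match it against the current input token; if it is a non-terminal N, replace it with the RHS of M[N, lookahead] (the unique production whose predict set contains the lookahead).

Stack is shown with the top on the left.

Stack      Input      Action
----------------------------
X $        c ( ( ( $  output X → L X
L X $      c ( ( ( $  output L → c ( (
c ( ( X $  c ( ( ( $  match 'c'
( ( X $    ( ( ( $    match '('
( X $      ( ( $      match '('
X $        ( $        output X → (
( $        ( $        match '('
$          $          accept

The string is accepted.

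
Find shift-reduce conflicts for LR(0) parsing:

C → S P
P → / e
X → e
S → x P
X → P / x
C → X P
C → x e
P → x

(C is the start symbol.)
Yes — I7: [P → x .] vs [C → x . e]

A shift-reduce conflict occurs when an LR(0) state has both:
  - a complete (reduce) item [A → α .] (dot at the end), and
  - a shift item [B → β . c γ] (dot before a terminal).

Augment with C' → C and build the canonical LR(0) collection (I0 = CLOSURE({[C' → . C]}), then GOTO on every symbol after a dot until no new states appear). It has 16 states:
  I0: { [C → . S P], [C → . X P], [C → . x e], [C' → . C], [P → . / e], [P → . x], [S → . x P], [X → . P / x], [X → . e] }  — shift
  I1: { [P → / . e] }  — shift
  I2: { [C' → C .] }  — accept
  I3: { [X → P . / x] }  — shift
  I4: { [C → S . P], [P → . / e], [P → . x] }  — shift
  I5: { [C → X . P], [P → . / e], [P → . x] }  — shift
  I6: { [X → e .] }  — reduce
  I7: { [C → x . e], [P → . / e], [P → . x], [P → x .], [S → x . P] }  — shift, reduce
  I8: { [S → x P .] }  — reduce
  I9: { [C → x e .] }  — reduce
  I10: { [P → x .] }  — reduce
  I11: { [C → X P .] }  — reduce
  I12: { [C → S P .] }  — reduce
  I13: { [X → P / . x] }  — shift
  I14: { [X → P / x .] }  — reduce
  I15: { [P → / e .] }  — reduce

I7 contains reduce item [P → x .] and shift items [C → x . e], [P → . / e], [P → . x] — shift-reduce conflict.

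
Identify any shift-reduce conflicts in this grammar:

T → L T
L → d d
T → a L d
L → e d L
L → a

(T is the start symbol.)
Yes — I3: [L → a .] vs [L → . a]

A shift-reduce conflict occurs when an LR(0) state has both:
  - a complete (reduce) item [A → α .] (dot at the end), and
  - a shift item [B → β . c γ] (dot before a terminal).

Augment with T' → T and build the canonical LR(0) collection (I0 = CLOSURE({[T' → . T]}), then GOTO on every symbol after a dot until no new states appear). It has 13 states:
  I0: { [L → . a], [L → . d d], [L → . e d L], [T → . L T], [T → . a L d], [T' → . T] }  — shift
  I1: { [L → . a], [L → . d d], [L → . e d L], [T → . L T], [T → . a L d], [T → L . T] }  — shift
  I2: { [T' → T .] }  — accept
  I3: { [L → . a], [L → . d d], [L → . e d L], [L → a .], [T → a . L d] }  — shift, reduce
  I4: { [L → d . d] }  — shift
  I5: { [L → e . d L] }  — shift
  I6: { [L → . a], [L → . d d], [L → . e d L], [L → e d . L] }  — shift
  I7: { [L → e d L .] }  — reduce
  I8: { [L → a .] }  — reduce
  I9: { [L → d d .] }  — reduce
  I10: { [T → a L . d] }  — shift
  I11: { [T → a L d .] }  — reduce
  I12: { [T → L T .] }  — reduce

I3 contains reduce item [L → a .] and shift items [L → . a], [L → . d d], [L → . e d L] — shift-reduce conflict.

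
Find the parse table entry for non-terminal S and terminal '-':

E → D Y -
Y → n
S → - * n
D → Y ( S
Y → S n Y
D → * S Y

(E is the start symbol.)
To find M[S, '-'], we find productions for S where '-' is in the predict set (PREDICT(N → α) = (FIRST(α) \ {ε}) ∪ (FOLLOW(N) if α ⇒* ε)).

S → - * n: PREDICT = { '-' }
  '-' is in predict set, so this production goes in M[S, '-']

M[S, '-'] = S → - * n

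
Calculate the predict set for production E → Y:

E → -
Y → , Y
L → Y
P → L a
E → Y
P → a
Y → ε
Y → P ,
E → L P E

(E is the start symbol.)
PREDICT(E → Y) = (FIRST(RHS) \ {ε}) ∪ (FOLLOW(E) if ε ∈ FIRST(RHS), i.e. RHS ⇒* ε)
FIRST(Y) = { ',', 'a', ε }
FIRST(Y) = { ',', 'a', ε }
ε ∈ FIRST(Y) (the right-hand side is nullable), so add FOLLOW(E) = { $ }
PREDICT(E → Y) = { $, ',', 'a' }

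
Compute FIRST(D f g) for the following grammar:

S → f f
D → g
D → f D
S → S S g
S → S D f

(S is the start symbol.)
FIRST sets of the non-terminals involved (from the grammar, by fixed-point iteration):
  FIRST(D) = { 'f', 'g' }

To compute FIRST(D f g), process the symbols left to right:
Symbol D is a non-terminal. Add FIRST(D) \ {ε} = { 'f', 'g' }
D is not nullable (ε ∉ FIRST(D)), so stop here.
FIRST(D f g) = { 'f', 'g' }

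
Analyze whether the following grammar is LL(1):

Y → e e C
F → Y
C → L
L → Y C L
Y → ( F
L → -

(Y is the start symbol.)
A grammar is LL(1) if for each non-terminal N with multiple productions, the predict sets of those productions are pairwise disjoint, where PREDICT(N → α) = (FIRST(α) \ {ε}) ∪ (FOLLOW(N) if α ⇒* ε).

Relevant sets:
  FIRST(Y) = { '(', 'e' }

For Y:
  PREDICT(Y → e e C) = { 'e' }
  PREDICT(Y → '(' F) = { '(' }
For L:
  PREDICT(L → Y C L) = { '(', 'e' }
  PREDICT(L → '-') = { '-' }
F, C have a single production, so nothing to check there.

All predict sets are disjoint. The grammar IS LL(1).

Answer: Yes, the grammar is LL(1).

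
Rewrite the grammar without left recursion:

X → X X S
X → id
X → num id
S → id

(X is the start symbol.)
X → id X'
X → num id X'
X' → X S X'
X' → ε
S → id

X is directly left-recursive. The standard transformation for
  A → A α₁ | ... | A α_m | β₁ | ... | β_n
is
  A  → β₁ A' | ... | β_n A'
  A' → α₁ A' | ... | α_m A' | ε

X → id becomes X → id X'
X → num id becomes X → num id X'
X → X X S becomes X' → X S X'
Add X' → ε

Productions for other non-terminals are unchanged:
  S → id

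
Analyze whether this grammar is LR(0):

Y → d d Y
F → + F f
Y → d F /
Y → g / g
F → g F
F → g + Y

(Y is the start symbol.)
Yes, the grammar is LR(0)

A grammar is LR(0) if no state in the canonical LR(0) collection has:
  - both a shift item (dot before a terminal) and a complete item (shift-reduce conflict), or
  - two or more complete items (reduce-reduce conflict; the accept item [Y' → Y .] counts as a complete item here).

Augment with Y' → Y and build the canonical LR(0) collection (I0 = CLOSURE({[Y' → . Y]}), then GOTO on every symbol after a dot until no new states appear). It has 18 states:
  I0: { [Y → . d F /], [Y → . d d Y], [Y → . g / g], [Y' → . Y] }  — shift
  I1: { [Y' → Y .] }  — accept
  I2: { [F → . + F f], [F → . g + Y], [F → . g F], [Y → d . F /], [Y → d . d Y] }  — shift
  I3: { [Y → g . / g] }  — shift
  I4: { [Y → g / . g] }  — shift
  I5: { [Y → g / g .] }  — reduce
  I6: { [F → + . F f], [F → . + F f], [F → . g + Y], [F → . g F] }  — shift
  I7: { [Y → d F . /] }  — shift
  I8: { [Y → . d F /], [Y → . d d Y], [Y → . g / g], [Y → d d . Y] }  — shift
  I9: { [F → . + F f], [F → . g + Y], [F → . g F], [F → g . + Y], [F → g . F] }  — shift
  I10: { [F → + . F f], [F → . + F f], [F → . g + Y], [F → . g F], [F → g + . Y], [Y → . d F /], [Y → . d d Y], [Y → . g / g] }  — shift
  I11: { [F → g F .] }  — reduce
  I12: { [F → + F . f] }  — shift
  I13: { [F → g + Y .] }  — reduce
  I14: { [F → . + F f], [F → . g + Y], [F → . g F], [F → g . + Y], [F → g . F], [Y → g . / g] }  — shift
  I15: { [F → + F f .] }  — reduce
  I16: { [Y → d d Y .] }  — reduce
  I17: { [Y → d F / .] }  — reduce

Every state is either a pure shift/goto state or contains exactly one complete item and nothing to shift — no conflicts. The grammar is LR(0).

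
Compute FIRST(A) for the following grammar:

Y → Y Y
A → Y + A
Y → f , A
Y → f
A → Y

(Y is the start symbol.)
To compute FIRST(A), examine every production with A on the left-hand side, reading each right-hand side left to right until a non-nullable symbol is reached.

FIRST sets of the other non-terminals involved (by the same procedure, iterated to a fixed point):
  FIRST(Y) = { 'f' }

From A → Y + A:
  - Y is a non-terminal: add FIRST(Y) \ {ε} = { 'f' }
    Y is not nullable, so stop
From A → Y:
  - Y is a non-terminal: add FIRST(Y) \ {ε} = { 'f' }
    Y is not nullable, so stop

Collecting: FIRST(A) = { 'f' }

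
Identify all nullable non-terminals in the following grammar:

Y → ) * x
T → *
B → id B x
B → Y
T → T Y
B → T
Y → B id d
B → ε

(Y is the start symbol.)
A non-terminal is nullable if it can derive ε (the empty string): either it has an ε-production, or it has a production whose right-hand side consists entirely of nullable non-terminals.

ε-productions: B → ε
So B is immediately nullable.
No further non-terminal can be added: every production for the remaining non-terminals contains a terminal or a non-nullable non-terminal.
Nullable = { 'B' }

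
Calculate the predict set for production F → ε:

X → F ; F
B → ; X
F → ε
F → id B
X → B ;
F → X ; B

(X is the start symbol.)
PREDICT(F → ε) = (FIRST(RHS) \ {ε}) ∪ (FOLLOW(F) if ε ∈ FIRST(RHS), i.e. RHS ⇒* ε)
The right-hand side is ε (FIRST(ε) = { ε }), so the predict set is FOLLOW(F) = { $, ';' }
PREDICT(F → ε) = { $, ';' }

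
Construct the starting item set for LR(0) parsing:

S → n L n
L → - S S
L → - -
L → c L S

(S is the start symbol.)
{ [S → . n L n], [S' → . S] }

First, augment the grammar with S' → S
I₀ = CLOSURE({ [S' → . S] }):
  [S' → . S] has the dot before S: add [S → . n L n]
No further items can be added.

I₀ = { [S → . n L n], [S' → . S] }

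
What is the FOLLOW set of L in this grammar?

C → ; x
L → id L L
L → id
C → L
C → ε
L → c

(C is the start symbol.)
{ $, 'c', 'id' }

In L → id L L: L is followed by L, add FIRST(L) \ {ε} = { 'c', 'id' }
In L → id L L: L is at the end; this adds FOLLOW(L) to itself — nothing new
In C → L: L is at the end, add FOLLOW(C)

The FOLLOW sets referred to above (computed the same way, to a fixed point):
  FOLLOW(C) = { $ }

Taking the union: FOLLOW(L) = { $, 'c', 'id' }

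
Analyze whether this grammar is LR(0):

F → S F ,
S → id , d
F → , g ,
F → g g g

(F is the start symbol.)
Augment with F' → F and build the canonical LR(0) collection (I0 = CLOSURE({[F' → . F]}), then GOTO on every symbol after a dot until no new states appear). It has 14 states:
  I0: { [F → . , g ,], [F → . S F ,], [F → . g g g], [F' → . F], [S → . id , d] }  — shift
  I1: { [F → , . g ,] }  — shift
  I2: { [F' → F .] }  — accept
  I3: { [F → . , g ,], [F → . S F ,], [F → . g g g], [F → S . F ,], [S → . id , d] }  — shift
  I4: { [F → g . g g] }  — shift
  I5: { [S → id . , d] }  — shift
  I6: { [S → id , . d] }  — shift
  I7: { [S → id , d .] }  — reduce
  I8: { [F → g g . g] }  — shift
  I9: { [F → g g g .] }  — reduce
  I10: { [F → S F . ,] }  — shift
  I11: { [F → S F , .] }  — reduce
  I12: { [F → , g . ,] }  — shift
  I13: { [F → , g , .] }  — reduce

Every state is either a pure shift/goto state or contains exactly one complete item and nothing to shift — no conflicts. The grammar is LR(0).

Answer: Yes, the grammar is LR(0)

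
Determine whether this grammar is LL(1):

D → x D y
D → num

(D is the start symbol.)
A grammar is LL(1) if for each non-terminal N with multiple productions, the predict sets of those productions are pairwise disjoint, where PREDICT(N → α) = (FIRST(α) \ {ε}) ∪ (FOLLOW(N) if α ⇒* ε).

For D:
  PREDICT(D → x D y) = { 'x' }
  PREDICT(D → num) = { 'num' }

All predict sets are disjoint. The grammar IS LL(1).

Answer: Yes, the grammar is LL(1).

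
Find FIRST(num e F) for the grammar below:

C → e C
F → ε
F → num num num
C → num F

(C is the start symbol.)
{ 'num' }

To compute FIRST(num e F), process the symbols left to right:
Symbol num is a terminal. Add 'num' and stop.
FIRST(num e F) = { 'num' }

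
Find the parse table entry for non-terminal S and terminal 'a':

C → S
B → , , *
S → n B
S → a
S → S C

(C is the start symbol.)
S → a, S → S C

To find M[S, 'a'], we find productions for S where 'a' is in the predict set (PREDICT(N → α) = (FIRST(α) \ {ε}) ∪ (FOLLOW(N) if α ⇒* ε)).

Relevant sets:
  FIRST(S) = { 'a', 'n' }

S → n B: PREDICT = { 'n' }
S → a: PREDICT = { 'a' }
  'a' is in predict set, so this production goes in M[S, 'a']
S → S C: PREDICT = { 'a', 'n' }
  'a' is in predict set, so this production goes in M[S, 'a']

M[S, 'a'] = S → a, S → S C  (a multiply-defined cell — the grammar is not LL(1))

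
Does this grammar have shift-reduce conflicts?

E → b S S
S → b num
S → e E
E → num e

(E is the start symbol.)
A shift-reduce conflict occurs when an LR(0) state has both:
  - a complete (reduce) item [A → α .] (dot at the end), and
  - a shift item [B → β . c γ] (dot before a terminal).

Augment with E' → E and build the canonical LR(0) collection (I0 = CLOSURE({[E' → . E]}), then GOTO on every symbol after a dot until no new states appear). It has 11 states:
  I0: { [E → . b S S], [E → . num e], [E' → . E] }  — shift
  I1: { [E' → E .] }  — accept
  I2: { [E → b . S S], [S → . b num], [S → . e E] }  — shift
  I3: { [E → num . e] }  — shift
  I4: { [E → num e .] }  — reduce
  I5: { [E → b S . S], [S → . b num], [S → . e E] }  — shift
  I6: { [S → b . num] }  — shift
  I7: { [E → . b S S], [E → . num e], [S → e . E] }  — shift
  I8: { [S → e E .] }  — reduce
  I9: { [S → b num .] }  — reduce
  I10: { [E → b S S .] }  — reduce

No state contains both a complete item and a shift item.

Answer: No shift-reduce conflicts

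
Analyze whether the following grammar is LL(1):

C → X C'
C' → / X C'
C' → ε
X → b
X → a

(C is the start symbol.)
Yes, the grammar is LL(1).

A grammar is LL(1) if for each non-terminal N with multiple productions, the predict sets of those productions are pairwise disjoint, where PREDICT(N → α) = (FIRST(α) \ {ε}) ∪ (FOLLOW(N) if α ⇒* ε).

Relevant sets:
  FOLLOW(C') = { $ }

For C':
  PREDICT(C' → '/' X C') = { '/' }
  PREDICT(C' → ε) = { $ }
For X:
  PREDICT(X → b) = { 'b' }
  PREDICT(X → a) = { 'a' }
C has a single production, so nothing to check there.

All predict sets are disjoint. The grammar IS LL(1).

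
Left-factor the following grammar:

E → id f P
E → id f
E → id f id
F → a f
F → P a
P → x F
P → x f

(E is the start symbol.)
E → id f E'
E' → P
E' → ε
E' → id
F → a f
F → P a
P → x P'
P' → F
P' → f

Left-factoring transforms A → αβ₁ | αβ₂ into A → αA' and A' → β₁ | β₂
(α is the longest common prefix among the alternatives). Repeat until
no nonterminal has two alternatives with a common prefix.

Round 1: E has alternatives sharing prefix 'id f'. Introduce E': E → id f E'
  Add: E' → P
  Add: E' → ε
  Add: E' → id

Round 2: P has alternatives sharing prefix 'x'. Introduce P': P → x P'
  Add: P' → F
  Add: P' → f

No remaining common prefixes — done.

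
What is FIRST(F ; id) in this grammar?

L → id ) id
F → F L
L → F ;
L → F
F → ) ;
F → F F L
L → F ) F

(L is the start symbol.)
FIRST sets of the non-terminals involved (from the grammar, by fixed-point iteration):
  FIRST(F) = { ')' }

To compute FIRST(F ; id), process the symbols left to right:
Symbol F is a non-terminal. Add FIRST(F) \ {ε} = { ')' }
F is not nullable (ε ∉ FIRST(F)), so stop here.
FIRST(F ; id) = { ')' }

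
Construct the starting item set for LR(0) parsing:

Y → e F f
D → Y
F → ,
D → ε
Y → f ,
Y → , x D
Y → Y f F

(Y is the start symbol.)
First, augment the grammar with Y' → Y
I₀ = CLOSURE({ [Y' → . Y] }):
  [Y' → . Y] has the dot before Y: add [Y → . e F f], [Y → . f ,], [Y → . , x D], [Y → . Y f F]
No further items can be added.

I₀ = { [Y → . , x D], [Y → . Y f F], [Y → . e F f], [Y → . f ,], [Y' → . Y] }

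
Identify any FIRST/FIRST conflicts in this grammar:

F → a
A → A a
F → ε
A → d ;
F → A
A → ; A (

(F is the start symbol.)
FIRST sets of the non-terminals at (or reachable through a nullable prefix from) the front of some alternative:
  FIRST(A) = { ';', 'd' }

Productions for F:
  F → a: FIRST = { 'a' }
  F → ε: FIRST = { ε }
  F → A: FIRST = { ';', 'd' }
Productions for A:
  A → A a: FIRST = { ';', 'd' }
  A → d ;: FIRST = { 'd' }
  A → ; A (: FIRST = { ';' }

Conflict for A: A → A a and A → d ;
  Overlap: { 'd' }
Conflict for A: A → A a and A → ; A (
  Overlap: { ';' }

Answer: Yes. A → A a / A → d ';' on { 'd' }; A → A a / A → ';' A '(' on { ';' }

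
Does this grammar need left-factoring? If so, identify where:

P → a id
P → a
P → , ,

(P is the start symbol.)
Left-factoring is needed when two productions for the same non-terminal
share a common prefix on the right-hand side.

Productions for P:
  P → a id
  P → a
  P → , ,

Found common prefix 'a' in productions for P

Answer: Yes, P has productions with common prefix 'a'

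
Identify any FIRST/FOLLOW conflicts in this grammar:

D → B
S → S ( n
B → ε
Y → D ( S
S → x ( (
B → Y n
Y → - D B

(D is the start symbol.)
Yes. B → Y n with FOLLOW(B) on { '(', '-' }

A FIRST/FOLLOW conflict occurs when a non-terminal N has a nullable alternative N → β (β ⇒* ε) and another alternative N → α with FIRST(α) ∩ FOLLOW(N) ≠ ∅: on such a lookahead the parser cannot decide between expanding α and letting N vanish via β.

Nullable non-terminals: B, D.
FIRST sets used below: FIRST(Y) = { '(', '-' }

B: nullable alternative(s) B → ε; FOLLOW(B) = { $, '(', '-', 'n' }
  B → ε: FIRST \ {ε} = { } — this is the only nullable alternative, skip
  B → Y n: FIRST \ {ε} = { '(', '-' } — overlaps FOLLOW(B) on { '(', '-' }: CONFLICT
D has a nullable alternative but only one production, so nothing to check.

S, Y have no nullable alternative, so no FIRST/FOLLOW check is needed there.

So the grammar has 1 FIRST/FOLLOW conflict (marked CONFLICT above).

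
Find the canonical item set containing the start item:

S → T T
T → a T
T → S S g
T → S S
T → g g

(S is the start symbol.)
{ [S → . T T], [S' → . S], [T → . S S g], [T → . S S], [T → . a T], [T → . g g] }

First, augment the grammar with S' → S
I₀ = CLOSURE({ [S' → . S] }):
  [S' → . S] has the dot before S: add [S → . T T]
  [S → . T T] has the dot before T: add [T → . a T], [T → . S S g], [T → . S S], [T → . g g]
No further items can be added.

I₀ = { [S → . T T], [S' → . S], [T → . S S g], [T → . S S], [T → . a T], [T → . g g] }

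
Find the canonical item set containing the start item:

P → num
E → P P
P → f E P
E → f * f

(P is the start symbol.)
{ [P → . f E P], [P → . num], [P' → . P] }

First, augment the grammar with P' → P
I₀ = CLOSURE({ [P' → . P] }):
  [P' → . P] has the dot before P: add [P → . num], [P → . f E P]
No further items can be added.

I₀ = { [P → . f E P], [P → . num], [P' → . P] }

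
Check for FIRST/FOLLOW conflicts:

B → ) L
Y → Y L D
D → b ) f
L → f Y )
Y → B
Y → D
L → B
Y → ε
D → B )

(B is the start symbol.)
Yes. Y → Y L D with FOLLOW(Y) on { ')', 'f' }; Y → B with FOLLOW(Y) on { ')' }; Y → D with FOLLOW(Y) on { ')' }

Nullable non-terminals: Y.
FIRST sets used below: FIRST(Y) = { ')', 'b', 'f', ε }, FIRST(L) = { ')', 'f' }, FIRST(B) = { ')' }, FIRST(D) = { ')', 'b' }

Y: nullable alternative(s) Y → ε; FOLLOW(Y) = { ')', 'f' }
  Y → Y L D: FIRST \ {ε} = { ')', 'b', 'f' } — overlaps FOLLOW(Y) on { ')', 'f' }: CONFLICT
  Y → B: FIRST \ {ε} = { ')' } — overlaps FOLLOW(Y) on { ')' }: CONFLICT
  Y → D: FIRST \ {ε} = { ')', 'b' } — overlaps FOLLOW(Y) on { ')' }: CONFLICT
  Y → ε: FIRST \ {ε} = { } — this is the only nullable alternative, skip

B, D, L have no nullable alternative, so no FIRST/FOLLOW check is needed there.

So the grammar has 3 FIRST/FOLLOW conflicts (marked CONFLICT above).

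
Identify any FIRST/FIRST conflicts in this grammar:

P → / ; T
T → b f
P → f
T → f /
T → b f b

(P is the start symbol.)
Productions for P:
  P → / ; T: FIRST = { '/' }
  P → f: FIRST = { 'f' }
Productions for T:
  T → b f: FIRST = { 'b' }
  T → f /: FIRST = { 'f' }
  T → b f b: FIRST = { 'b' }

Conflict for T: T → b f and T → b f b
  Overlap: { 'b' }

Answer: Yes. T → b f / T → b f b on { 'b' }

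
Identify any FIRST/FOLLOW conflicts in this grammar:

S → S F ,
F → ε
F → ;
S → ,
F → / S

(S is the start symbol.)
A FIRST/FOLLOW conflict occurs when a non-terminal N has a nullable alternative N → β (β ⇒* ε) and another alternative N → α with FIRST(α) ∩ FOLLOW(N) ≠ ∅: on such a lookahead the parser cannot decide between expanding α and letting N vanish via β.

Nullable non-terminals: F.

F: nullable alternative(s) F → ε; FOLLOW(F) = { ',' }
  F → ε: FIRST \ {ε} = { } — this is the only nullable alternative, skip
  F → ;: FIRST \ {ε} = { ';' } — disjoint from FOLLOW(F)
  F → / S: FIRST \ {ε} = { '/' } — disjoint from FOLLOW(F)

S has no nullable alternative, so no FIRST/FOLLOW check is needed there.

No FIRST/FOLLOW conflicts found.

Answer: No FIRST/FOLLOW conflicts.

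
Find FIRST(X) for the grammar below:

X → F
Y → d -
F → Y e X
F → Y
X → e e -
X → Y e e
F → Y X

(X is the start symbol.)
To compute FIRST(X), examine every production with X on the left-hand side, reading each right-hand side left to right until a non-nullable symbol is reached.

FIRST sets of the other non-terminals involved (by the same procedure, iterated to a fixed point):
  FIRST(F) = { 'd' }
  FIRST(Y) = { 'd' }

From X → F:
  - F is a non-terminal: add FIRST(F) \ {ε} = { 'd' }
    F is not nullable, so stop
From X → e e -:
  - e is a terminal: add 'e' and stop
From X → Y e e:
  - Y is a non-terminal: add FIRST(Y) \ {ε} = { 'd' }
    Y is not nullable, so stop

Collecting: FIRST(X) = { 'd', 'e' }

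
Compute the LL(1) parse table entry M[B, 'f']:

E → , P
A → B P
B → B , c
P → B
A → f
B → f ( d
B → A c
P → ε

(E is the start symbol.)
B → B , c, B → f ( d, B → A c

To find M[B, 'f'], we find productions for B where 'f' is in the predict set (PREDICT(N → α) = (FIRST(α) \ {ε}) ∪ (FOLLOW(N) if α ⇒* ε)).

Relevant sets:
  FIRST(B) = { 'f' }
  FIRST(A) = { 'f' }

B → B , c: PREDICT = { 'f' }
  'f' is in predict set, so this production goes in M[B, 'f']
B → f ( d: PREDICT = { 'f' }
  'f' is in predict set, so this production goes in M[B, 'f']
B → A c: PREDICT = { 'f' }
  'f' is in predict set, so this production goes in M[B, 'f']

M[B, 'f'] = B → B , c, B → f ( d, B → A c  (a multiply-defined cell — the grammar is not LL(1))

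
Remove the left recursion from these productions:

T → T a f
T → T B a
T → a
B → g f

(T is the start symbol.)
T → a T'
T' → a f T'
T' → B a T'
T' → ε
B → g f

T is directly left-recursive. The standard transformation for
  A → A α₁ | ... | A α_m | β₁ | ... | β_n
is
  A  → β₁ A' | ... | β_n A'
  A' → α₁ A' | ... | α_m A' | ε

T → a becomes T → a T'
T → T a f becomes T' → a f T'
T → T B a becomes T' → B a T'
Add T' → ε

Productions for other non-terminals are unchanged:
  B → g f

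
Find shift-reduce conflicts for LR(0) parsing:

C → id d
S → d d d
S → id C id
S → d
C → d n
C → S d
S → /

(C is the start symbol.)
Yes — I4: [S → d .] vs [C → d . n]; I7: [C → id d .] vs [C → d . n]

A shift-reduce conflict occurs when an LR(0) state has both:
  - a complete (reduce) item [A → α .] (dot at the end), and
  - a shift item [B → β . c γ] (dot before a terminal).

Augment with C' → C and build the canonical LR(0) collection (I0 = CLOSURE({[C' → . C]}), then GOTO on every symbol after a dot until no new states appear). It has 13 states:
  I0: { [C → . S d], [C → . d n], [C → . id d], [C' → . C], [S → . /], [S → . d d d], [S → . d], [S → . id C id] }  — shift
  I1: { [S → / .] }  — reduce
  I2: { [C' → C .] }  — accept
  I3: { [C → S . d] }  — shift
  I4: { [C → d . n], [S → d . d d], [S → d .] }  — shift, reduce
  I5: { [C → . S d], [C → . d n], [C → . id d], [C → id . d], [S → . /], [S → . d d d], [S → . d], [S → . id C id], [S → id . C id] }  — shift
  I6: { [S → id C . id] }  — shift
  I7: { [C → d . n], [C → id d .], [S → d . d d], [S → d .] }  — shift, 2 reduces
  I8: { [S → d d . d] }  — shift
  I9: { [C → d n .] }  — reduce
  I10: { [S → d d d .] }  — reduce
  I11: { [S → id C id .] }  — reduce
  I12: { [C → S d .] }  — reduce

I4 contains reduce item [S → d .] and shift items [C → d . n], [S → d . d d] — shift-reduce conflict.
I7 contains reduce items [C → id d .], [S → d .] and shift items [C → d . n], [S → d . d d] — shift-reduce conflict.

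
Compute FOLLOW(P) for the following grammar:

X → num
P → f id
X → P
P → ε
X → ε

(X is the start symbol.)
To compute FOLLOW(P), find every occurrence of P on a right-hand side N → α P β: add FIRST(β) \ {ε}, and if β is empty or nullable also add FOLLOW(N). Iterate to a fixed point.

In X → P: P is at the end, add FOLLOW(X)

The FOLLOW sets referred to above (computed the same way, to a fixed point):
  FOLLOW(X) = { $ }

Taking the union: FOLLOW(P) = { $ }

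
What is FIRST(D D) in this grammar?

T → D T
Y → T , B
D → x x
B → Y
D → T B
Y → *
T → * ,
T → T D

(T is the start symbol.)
FIRST sets of the non-terminals involved (from the grammar, by fixed-point iteration):
  FIRST(D) = { '*', 'x' }

To compute FIRST(D D), process the symbols left to right:
Symbol D is a non-terminal. Add FIRST(D) \ {ε} = { '*', 'x' }
D is not nullable (ε ∉ FIRST(D)), so stop here.
FIRST(D D) = { '*', 'x' }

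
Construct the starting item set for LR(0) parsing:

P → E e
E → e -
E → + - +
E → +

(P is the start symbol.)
First, augment the grammar with P' → P
I₀ = CLOSURE({ [P' → . P] }):
  [P' → . P] has the dot before P: add [P → . E e]
  [P → . E e] has the dot before E: add [E → . e -], [E → . + - +], [E → . +]
No further items can be added.

I₀ = { [E → . + - +], [E → . +], [E → . e -], [P → . E e], [P' → . P] }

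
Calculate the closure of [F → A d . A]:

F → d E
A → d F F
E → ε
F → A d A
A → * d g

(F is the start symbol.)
{ [A → . * d g], [A → . d F F], [F → A d . A] }

To compute CLOSURE, for each item [A → α.Bβ] where B is a non-terminal, add [B → .γ] for all productions B → γ; repeat for the newly added items until nothing changes.

Start with: [F → A d . A]
  [F → A d . A] has the dot before A: add [A → . d F F], [A → . * d g]
No further items can be added.

CLOSURE = { [A → . * d g], [A → . d F F], [F → A d . A] }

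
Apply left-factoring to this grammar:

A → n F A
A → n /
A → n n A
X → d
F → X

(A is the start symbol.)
A → n A'
A' → F A
A' → /
A' → n A
X → d
F → X

Left-factoring transforms A → αβ₁ | αβ₂ into A → αA' and A' → β₁ | β₂
(α is the longest common prefix among the alternatives). Repeat until
no nonterminal has two alternatives with a common prefix.

Round 1: A has alternatives sharing prefix 'n'. Introduce A': A → n A'
  Add: A' → F A
  Add: A' → /
  Add: A' → n A

No remaining common prefixes — done.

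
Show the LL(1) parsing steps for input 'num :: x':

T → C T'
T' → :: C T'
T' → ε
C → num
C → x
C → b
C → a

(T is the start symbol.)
LL(1) parsing maintains a stack (initially the start symbol over $) and the input. At each step: if the stack top is a terminal, match it against the current input token; if it is a non-terminal N, replace it with the RHS of M[N, lookahead] (the unique production whose predict set contains the lookahead).

Stack is shown with the top on the left.

Stack      Input       Action
-----------------------------
T $        num :: x $  output T → C T'
C T' $     num :: x $  output C → num
num T' $   num :: x $  match 'num'
T' $       :: x $      output T' → :: C T'
:: C T' $  :: x $      match '::'
C T' $     x $         output C → x
x T' $     x $         match 'x'
T' $       $           output T' → ε
$          $           accept

The string is accepted.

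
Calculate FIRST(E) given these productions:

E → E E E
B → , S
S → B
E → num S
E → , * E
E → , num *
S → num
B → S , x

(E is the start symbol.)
To compute FIRST(E), examine every production with E on the left-hand side, reading each right-hand side left to right until a non-nullable symbol is reached.

From E → E E E:
  - E is the symbol being defined: contributes nothing new
    E is not nullable, so stop
From E → num S:
  - num is a terminal: add 'num' and stop
From E → , * E:
  - ',' is a terminal: add ',' and stop
From E → , num *:
  - ',' is a terminal: add ',' and stop

Collecting: FIRST(E) = { ',', 'num' }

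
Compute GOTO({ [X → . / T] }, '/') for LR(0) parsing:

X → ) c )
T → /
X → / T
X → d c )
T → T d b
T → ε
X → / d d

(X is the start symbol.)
GOTO(I, '/') = CLOSURE({ [A → αX.β] : [A → α.Xβ] ∈ I, X = '/' })

Items with dot before '/', with the dot advanced:
  [X → . / T] → [X → / . T]
Closure of the advanced items:
  [X → / . T] has the dot before T: add [T → . /], [T → . T d b], [T → .]

GOTO = { [T → . /], [T → . T d b], [T → .], [X → / . T] }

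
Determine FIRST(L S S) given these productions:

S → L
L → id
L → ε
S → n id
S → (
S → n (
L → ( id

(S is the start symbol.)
{ '(', 'id', 'n', ε }

FIRST sets of the non-terminals involved (from the grammar, by fixed-point iteration):
  FIRST(L) = { '(', 'id', ε }
  FIRST(S) = { '(', 'id', 'n', ε }

To compute FIRST(L S S), process the symbols left to right:
Symbol L is a non-terminal. Add FIRST(L) \ {ε} = { '(', 'id' }
L is nullable (ε ∈ FIRST(L)), continue to the next symbol.
Symbol S is a non-terminal. Add FIRST(S) \ {ε} = { '(', 'id', 'n' }
S is nullable (ε ∈ FIRST(S)), continue to the next symbol.
Symbol S is a non-terminal. Add FIRST(S) \ {ε} = { '(', 'id', 'n' }
S is nullable (ε ∈ FIRST(S)), continue to the next symbol.
All symbols are nullable, so ε is in the result.
FIRST(L S S) = { '(', 'id', 'n', ε }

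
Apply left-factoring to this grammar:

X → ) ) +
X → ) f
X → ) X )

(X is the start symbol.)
Left-factoring transforms A → αβ₁ | αβ₂ into A → αA' and A' → β₁ | β₂
(α is the longest common prefix among the alternatives). Repeat until
no nonterminal has two alternatives with a common prefix.

Round 1: X has alternatives sharing prefix ')'. Introduce X': X → ) X'
  Add: X' → ) +
  Add: X' → f
  Add: X' → X )

No remaining common prefixes — done.

Resulting grammar:
X → ) X'
X' → ) +
X' → f
X' → X )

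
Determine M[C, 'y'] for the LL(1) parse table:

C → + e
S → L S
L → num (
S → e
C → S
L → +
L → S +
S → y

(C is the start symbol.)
To find M[C, 'y'], we find productions for C where 'y' is in the predict set (PREDICT(N → α) = (FIRST(α) \ {ε}) ∪ (FOLLOW(N) if α ⇒* ε)).

Relevant sets:
  FIRST(S) = { '+', 'e', 'num', 'y' }

C → + e: PREDICT = { '+' }
C → S: PREDICT = { '+', 'e', 'num', 'y' }
  'y' is in predict set, so this production goes in M[C, 'y']

M[C, 'y'] = C → S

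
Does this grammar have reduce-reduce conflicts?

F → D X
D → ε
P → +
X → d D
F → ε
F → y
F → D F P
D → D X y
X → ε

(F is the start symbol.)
Yes — I0: [D → .] vs [F → .]; I1: [D → .] vs [F → .]; I7: [X → .] vs [X → d D .]

A reduce-reduce conflict occurs when an LR(0) state has two complete items [A → α .] and [B → β .] — both call for a reduction, and with no lookahead the parser cannot choose between them.

Augment with F' → F and build the canonical LR(0) collection (I0 = CLOSURE({[F' → . F]}), then GOTO on every symbol after a dot until no new states appear). It has 12 states:
  I0: { [D → . D X y], [D → .], [F → . D F P], [F → . D X], [F → . y], [F → .], [F' → . F] }  — shift, 2 reduces
  I1: { [D → . D X y], [D → .], [D → D . X y], [F → . D F P], [F → . D X], [F → . y], [F → .], [F → D . F P], [F → D . X], [X → . d D], [X → .] }  — shift, 3 reduces
  I2: { [F' → F .] }  — accept
  I3: { [F → y .] }  — reduce
  I4: { [F → D F . P], [P → . +] }  — shift
  I5: { [D → D X . y], [F → D X .] }  — shift, reduce
  I6: { [D → . D X y], [D → .], [X → d . D] }  — reduce
  I7: { [D → D . X y], [X → . d D], [X → .], [X → d D .] }  — shift, 2 reduces
  I8: { [D → D X . y] }  — shift
  I9: { [D → D X y .] }  — reduce
  I10: { [P → + .] }  — reduce
  I11: { [F → D F P .] }  — reduce

I0 contains complete items [D → .], [F → .] — reduce-reduce conflict.
I1 contains complete items [D → .], [F → .], [X → .] — reduce-reduce conflict.
I7 contains complete items [X → .], [X → d D .] — reduce-reduce conflict.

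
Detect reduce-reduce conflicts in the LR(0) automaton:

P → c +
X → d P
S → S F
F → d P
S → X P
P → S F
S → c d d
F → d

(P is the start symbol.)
Yes — I11: [P → S F .] vs [S → S F .]

Augment with P' → P and build the canonical LR(0) collection (I0 = CLOSURE({[P' → . P]}), then GOTO on every symbol after a dot until no new states appear). It has 14 states:
  I0: { [P → . S F], [P → . c +], [P' → . P], [S → . S F], [S → . X P], [S → . c d d], [X → . d P] }  — shift
  I1: { [P' → P .] }  — accept
  I2: { [F → . d P], [F → . d], [P → S . F], [S → S . F] }  — shift
  I3: { [P → . S F], [P → . c +], [S → . S F], [S → . X P], [S → . c d d], [S → X . P], [X → . d P] }  — shift
  I4: { [P → c . +], [S → c . d d] }  — shift
  I5: { [P → . S F], [P → . c +], [S → . S F], [S → . X P], [S → . c d d], [X → . d P], [X → d . P] }  — shift
  I6: { [X → d P .] }  — reduce
  I7: { [P → c + .] }  — reduce
  I8: { [S → c d . d] }  — shift
  I9: { [S → c d d .] }  — reduce
  I10: { [S → X P .] }  — reduce
  I11: { [P → S F .], [S → S F .] }  — 2 reduces
  I12: { [F → d . P], [F → d .], [P → . S F], [P → . c +], [S → . S F], [S → . X P], [S → . c d d], [X → . d P] }  — shift, reduce
  I13: { [F → d P .] }  — reduce

I11 contains complete items [P → S F .], [S → S F .] — reduce-reduce conflict.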